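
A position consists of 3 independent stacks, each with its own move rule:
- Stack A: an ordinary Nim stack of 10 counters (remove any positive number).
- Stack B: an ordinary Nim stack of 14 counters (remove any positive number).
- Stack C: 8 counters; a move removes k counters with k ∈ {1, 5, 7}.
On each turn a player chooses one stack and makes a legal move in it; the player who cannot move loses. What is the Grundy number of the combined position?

4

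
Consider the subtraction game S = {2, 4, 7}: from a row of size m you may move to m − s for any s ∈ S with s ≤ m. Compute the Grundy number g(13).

2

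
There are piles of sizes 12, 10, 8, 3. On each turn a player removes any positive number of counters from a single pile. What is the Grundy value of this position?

13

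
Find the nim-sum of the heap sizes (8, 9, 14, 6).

9

In binary:
  1000  (8)
  1001  (9)
  1110  (14)
  0110  (6)
  ----
  1001  (9)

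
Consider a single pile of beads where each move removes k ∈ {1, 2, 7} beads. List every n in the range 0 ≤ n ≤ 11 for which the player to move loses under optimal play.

0, 3, 6, 9

Compute g(0), g(1), … for moves {1, 2, 7}:
k:     0  1  2  3  4  5  6  7  8  9 10 11
g(k):  0  1  2  0  1  2  0  1  2  0  1  2
The P-positions (g = 0) in 0..11 are 0, 3, 6, 9.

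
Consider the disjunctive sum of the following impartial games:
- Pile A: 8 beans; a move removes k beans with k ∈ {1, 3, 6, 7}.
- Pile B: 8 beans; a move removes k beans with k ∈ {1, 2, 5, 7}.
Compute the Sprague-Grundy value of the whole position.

Build the Grundy sequence for pile A with g(k) = mex{g(k−s) : s ∈ {1, 3, 6, 7}, s ≤ k}:
g(0) = mex{} = 0
g(1) = mex{0} = 1
g(2) = mex{1} = 0
g(3) = mex{0} = 1
g(4) = mex{1} = 0
g(5) = mex{0} = 1
g(6) = mex{0,1} = 2
g(7) = mex{0,1,2} = 3
g(8) = mex{0,1,3} = 2
So g(8) = 2.
Build the Grundy sequence for pile B with g(k) = mex{g(k−s) : s ∈ {1, 2, 5, 7}, s ≤ k}:
g(0) = mex{} = 0
g(1) = mex{0} = 1
g(2) = mex{0,1} = 2
g(3) = mex{1,2} = 0
g(4) = mex{0,2} = 1
g(5) = mex{0,1} = 2
g(6) = mex{1,2} = 0
g(7) = mex{0,2} = 1
g(8) = mex{0,1} = 2
So g(8) = 2.
By the Sprague-Grundy theorem, the Grundy value of a sum of independent games is the XOR of the component values.
Combined value = 2 ⊕ 2 = 0.

0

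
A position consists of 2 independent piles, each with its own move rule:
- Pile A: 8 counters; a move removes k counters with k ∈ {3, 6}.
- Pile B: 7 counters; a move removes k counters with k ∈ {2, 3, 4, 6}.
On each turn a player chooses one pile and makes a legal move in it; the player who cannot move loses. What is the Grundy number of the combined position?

Grundy values for pile A (subtraction set {3, 6}):
k:     0  1  2  3  4  5  6  7  8
g(k):  0  0  0  1  1  1  2  2  2
So g(8) = 2.
Grundy values for pile B (subtraction set {2, 3, 4, 6}):
g(0) = mex{} = 0
g(1) = mex{} = 0
g(2) = mex{0} = 1
g(3) = mex{0} = 1
g(4) = mex{0,1} = 2
g(5) = mex{0,1} = 2
g(6) = mex{0,1,2} = 3
g(7) = mex{0,1,2} = 3
So g(7) = 3.
The value of a disjunctive sum is the nim-sum of the parts.
Combined value = 2 ⊕ 3 = 1.

1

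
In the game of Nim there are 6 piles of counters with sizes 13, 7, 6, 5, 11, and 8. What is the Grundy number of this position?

Compute the nim-sum pairwise:
13 XOR 7 = 10
10 XOR 6 = 12
12 XOR 5 = 9
9 XOR 11 = 2
2 XOR 8 = 10

10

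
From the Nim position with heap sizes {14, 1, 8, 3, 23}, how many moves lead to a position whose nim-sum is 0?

Compute the nim-sum pairwise:
14 ^ 1 = 15
15 ^ 8 = 7
7 ^ 3 = 4
4 ^ 23 = 19
The overall nim-sum is X = 19. A heap of size p has a winning move iff p XOR X < p (reduce it to p XOR X).
  14: 14 XOR 19 = 29 ≥ 14 — no move.
  1: 1 XOR 19 = 18 ≥ 1 — no move.
  8: 8 XOR 19 = 27 ≥ 8 — no move.
  3: 3 XOR 19 = 16 ≥ 3 — no move.
  23: 23 XOR 19 = 4 < 23 — winning move (to 4).
That gives 1 winning move.

1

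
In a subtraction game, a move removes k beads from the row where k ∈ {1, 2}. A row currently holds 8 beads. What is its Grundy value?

2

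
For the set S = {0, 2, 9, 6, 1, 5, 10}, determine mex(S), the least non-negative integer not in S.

The values 0, 1, 2 are all present; 3 is the first non-negative integer missing from the set.

3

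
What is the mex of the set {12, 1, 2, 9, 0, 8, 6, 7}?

The values 0, 1, 2 are all present; 3 is the first non-negative integer missing from the set.

3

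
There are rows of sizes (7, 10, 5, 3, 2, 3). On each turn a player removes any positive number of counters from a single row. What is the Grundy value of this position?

10

Bitwise XOR of the heap sizes:
  0111  (7)
  1010  (10)
  0101  (5)
  0011  (3)
  0010  (2)
  0011  (3)
  ----
  1010  (10)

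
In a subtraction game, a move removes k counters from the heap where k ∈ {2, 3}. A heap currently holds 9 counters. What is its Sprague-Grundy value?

2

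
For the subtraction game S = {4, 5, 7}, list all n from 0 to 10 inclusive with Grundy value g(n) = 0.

Grundy values for subtraction set {4, 5, 7}:
g(0) = mex{} = 0
g(1) = mex{} = 0
g(2) = mex{} = 0
g(3) = mex{} = 0
g(4) = mex{0} = 1
g(5) = mex{0} = 1
g(6) = mex{0} = 1
g(7) = mex{0} = 1
g(8) = mex{0,1} = 2
g(9) = mex{0,1} = 2
g(10) = mex{0,1} = 2
The P-positions (g = 0) in 0..10 are 0, 1, 2, 3.

0, 1, 2, 3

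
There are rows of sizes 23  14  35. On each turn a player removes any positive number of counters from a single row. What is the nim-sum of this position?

58

Compute the nim-sum pairwise:
23 XOR 14 = 25
25 XOR 35 = 58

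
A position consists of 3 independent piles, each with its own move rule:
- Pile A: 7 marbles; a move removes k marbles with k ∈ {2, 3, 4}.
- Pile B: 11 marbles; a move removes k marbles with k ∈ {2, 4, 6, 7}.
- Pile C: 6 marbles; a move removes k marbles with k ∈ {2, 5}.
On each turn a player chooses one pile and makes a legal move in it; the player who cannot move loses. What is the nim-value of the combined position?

Grundy values for pile A (subtraction set {2, 3, 4}):
k:     0  1  2  3  4  5  6  7
g(k):  0  0  1  1  2  2  0  0
So g(7) = 0.
Build the Grundy sequence for pile B with g(k) = mex{g(k−s) : s ∈ {2, 4, 6, 7}, s ≤ k}:
k:     0  1  2  3  4  5  6  7  8  9 10 11
g(k):  0  0  1  1  2  2  3  3  4  0  0  1
So g(11) = 1.
Build the Grundy sequence for pile C with g(k) = mex{g(k−s) : s ∈ {2, 5}, s ≤ k}:
g(0) = mex{} = 0
g(1) = mex{} = 0
g(2) = mex{0} = 1
g(3) = mex{0} = 1
g(4) = mex{1} = 0
g(5) = mex{0,1} = 2
g(6) = mex{0} = 1
So g(6) = 1.
The value of a disjunctive sum is the nim-sum of the parts.
Combined value = 0 XOR 1 XOR 1 = 0.

0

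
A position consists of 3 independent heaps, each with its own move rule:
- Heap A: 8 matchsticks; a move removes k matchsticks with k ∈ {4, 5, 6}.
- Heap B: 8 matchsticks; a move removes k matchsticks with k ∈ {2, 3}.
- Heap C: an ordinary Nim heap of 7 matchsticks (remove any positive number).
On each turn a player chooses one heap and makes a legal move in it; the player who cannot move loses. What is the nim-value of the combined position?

Grundy values for heap A (subtraction set {4, 5, 6}):
k:     0  1  2  3  4  5  6  7  8
g(k):  0  0  0  0  1  1  1  1  2
So g(8) = 2.
For heap B, compute g(0), g(1), … with moves {2, 3}:
k:     0  1  2  3  4  5  6  7  8
g(k):  0  0  1  1  2  0  0  1  1
So g(8) = 1.
Heap C is a plain Nim heap of size 7, so its Grundy value is 7.
The value of a disjunctive sum is the nim-sum of the parts.
Combined value = 2 ⊕ 1 ⊕ 7 = 4.

4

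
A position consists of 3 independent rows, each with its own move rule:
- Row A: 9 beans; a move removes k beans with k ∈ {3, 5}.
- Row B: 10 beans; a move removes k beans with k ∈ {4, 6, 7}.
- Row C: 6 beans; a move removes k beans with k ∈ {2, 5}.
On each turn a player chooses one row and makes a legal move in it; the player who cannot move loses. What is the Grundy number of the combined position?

3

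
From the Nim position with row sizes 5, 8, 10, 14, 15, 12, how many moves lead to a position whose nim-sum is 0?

5

Compute the nim-sum pairwise:
5 ^ 8 = 13
13 ^ 10 = 7
7 ^ 14 = 9
9 ^ 15 = 6
6 ^ 12 = 10
The overall nim-sum is X = 10. A row of size p has a winning move iff p XOR X < p (reduce it to p XOR X).
  5: 5 XOR 10 = 15 ≥ 5 — no move.
  8: 8 XOR 10 = 2 < 8 — winning move (to 2).
  10: 10 XOR 10 = 0 < 10 — winning move (to 0).
  14: 14 XOR 10 = 4 < 14 — winning move (to 4).
  15: 15 XOR 10 = 5 < 15 — winning move (to 5).
  12: 12 XOR 10 = 6 < 12 — winning move (to 6).
That gives 5 winning moves.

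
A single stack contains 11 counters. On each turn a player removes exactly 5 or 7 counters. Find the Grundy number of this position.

Grundy values for subtraction set {5, 7}:
g(0) = mex{} = 0
g(1) = mex{} = 0
g(2) = mex{} = 0
g(3) = mex{} = 0
g(4) = mex{} = 0
g(5) = mex{0} = 1
g(6) = mex{0} = 1
g(7) = mex{0} = 1
g(8) = mex{0} = 1
g(9) = mex{0} = 1
g(10) = mex{0,1} = 2
g(11) = mex{0,1} = 2
So g(11) = 2.

2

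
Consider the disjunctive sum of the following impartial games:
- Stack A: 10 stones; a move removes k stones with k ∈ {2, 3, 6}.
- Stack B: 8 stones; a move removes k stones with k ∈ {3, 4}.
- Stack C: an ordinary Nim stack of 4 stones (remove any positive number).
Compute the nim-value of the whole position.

4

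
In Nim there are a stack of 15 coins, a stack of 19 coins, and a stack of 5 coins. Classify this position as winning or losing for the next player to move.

Nim-sum: 15 ⊕ 19 ⊕ 5 = 25.
The nim-sum is 25 ≠ 0, so this is an N-position: the player to move can win.

Winning position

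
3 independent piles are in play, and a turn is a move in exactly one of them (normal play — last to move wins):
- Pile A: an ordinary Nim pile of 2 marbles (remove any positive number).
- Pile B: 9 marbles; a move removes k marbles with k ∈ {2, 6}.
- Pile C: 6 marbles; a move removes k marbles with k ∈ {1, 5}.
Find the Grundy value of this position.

2

Pile A is a plain Nim pile of size 2, so its Grundy value is 2.
Grundy values for pile B (subtraction set {2, 6}):
g(0) = mex{} = 0
g(1) = mex{} = 0
g(2) = mex{0} = 1
g(3) = mex{0} = 1
g(4) = mex{1} = 0
g(5) = mex{1} = 0
g(6) = mex{0} = 1
g(7) = mex{0} = 1
g(8) = mex{1} = 0
g(9) = mex{1} = 0
So g(9) = 0.
For pile C, compute g(0), g(1), … with moves {1, 5}:
k:     0  1  2  3  4  5  6
g(k):  0  1  0  1  0  1  0
So g(6) = 0.
By the Sprague-Grundy theorem, the Grundy value of a sum of independent games is the XOR of the component values.
Combined value = 2 XOR 0 XOR 0 = 2.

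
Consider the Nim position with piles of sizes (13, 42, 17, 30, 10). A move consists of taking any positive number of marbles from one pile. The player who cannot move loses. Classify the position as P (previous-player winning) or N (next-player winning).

N-position

Bitwise XOR of the heap sizes:
  001101  (13)
  101010  (42)
  010001  (17)
  011110  (30)
  001010  (10)
  ------
  100010  (34)
The nim-sum is 34 ≠ 0, so this is an N-position: the player to move can win.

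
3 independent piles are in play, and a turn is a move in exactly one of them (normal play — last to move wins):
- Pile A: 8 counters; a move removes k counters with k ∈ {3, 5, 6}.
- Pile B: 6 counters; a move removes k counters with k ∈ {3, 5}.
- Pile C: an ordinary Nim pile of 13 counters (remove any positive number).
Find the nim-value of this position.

13

Build the Grundy sequence for pile A with g(k) = mex{g(k−s) : s ∈ {3, 5, 6}, s ≤ k}:
k:     0  1  2  3  4  5  6  7  8
g(k):  0  0  0  1  1  1  2  2  2
So g(8) = 2.
Grundy values for pile B (subtraction set {3, 5}):
g(0) = mex{} = 0
g(1) = mex{} = 0
g(2) = mex{} = 0
g(3) = mex{0} = 1
g(4) = mex{0} = 1
g(5) = mex{0} = 1
g(6) = mex{0,1} = 2
So g(6) = 2.
Pile C is a plain Nim pile of size 13, so its Grundy value is 13.
By the Sprague-Grundy theorem, the Grundy value of a sum of independent games is the XOR of the component values.
Combined value = 2 XOR 2 XOR 13 = 13.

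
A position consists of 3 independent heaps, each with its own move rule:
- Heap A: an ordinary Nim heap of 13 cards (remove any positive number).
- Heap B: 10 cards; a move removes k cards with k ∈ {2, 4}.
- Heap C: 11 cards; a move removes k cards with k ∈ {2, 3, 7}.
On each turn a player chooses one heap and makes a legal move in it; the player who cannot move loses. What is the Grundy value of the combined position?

15

Heap A is a plain Nim heap of size 13, so its Grundy value is 13.
For heap B, compute g(0), g(1), … with moves {2, 4}:
k:     0  1  2  3  4  5  6  7  8  9 10
g(k):  0  0  1  1  2  2  0  0  1  1  2
So g(10) = 2.
For heap C, compute g(0), g(1), … with moves {2, 3, 7}:
k:     0  1  2  3  4  5  6  7  8  9 10 11
g(k):  0  0  1  1  2  0  0  1  1  2  0  0
So g(11) = 0.
By the Sprague-Grundy theorem, the Grundy value of a sum of independent games is the XOR of the component values.
Combined value = 13 ⊕ 2 ⊕ 0 = 15.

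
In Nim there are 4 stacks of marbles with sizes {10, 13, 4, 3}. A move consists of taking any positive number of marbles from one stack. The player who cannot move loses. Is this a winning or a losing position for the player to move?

Compute the nim-sum pairwise:
10 XOR 13 = 7
7 XOR 4 = 3
3 XOR 3 = 0
The nim-sum is 0, so this is a P-position: the player to move is in a losing position under optimal play.

Losing position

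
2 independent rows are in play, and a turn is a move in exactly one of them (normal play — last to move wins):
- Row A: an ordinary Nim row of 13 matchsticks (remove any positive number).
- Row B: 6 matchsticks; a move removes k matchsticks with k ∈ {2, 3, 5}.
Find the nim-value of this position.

14

Row A is a plain Nim row of size 13, so its Grundy value is 13.
For row B, compute g(0), g(1), … with moves {2, 3, 5}:
g(0) = mex{} = 0
g(1) = mex{} = 0
g(2) = mex{0} = 1
g(3) = mex{0} = 1
g(4) = mex{0,1} = 2
g(5) = mex{0,1} = 2
g(6) = mex{0,1,2} = 3
So g(6) = 3.
The value of a disjunctive sum is the nim-sum of the parts.
Combined value = 13 XOR 3 = 14.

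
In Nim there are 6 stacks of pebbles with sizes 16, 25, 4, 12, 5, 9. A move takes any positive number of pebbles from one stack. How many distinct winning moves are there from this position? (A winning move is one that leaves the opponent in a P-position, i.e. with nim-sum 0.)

3

Nim-sum: 16 ^ 25 ^ 4 ^ 12 ^ 5 ^ 9 = 13.
The overall nim-sum is X = 13. A stack of size p has a winning move iff p XOR X < p (reduce it to p XOR X).
  16: 16 XOR 13 = 29 ≥ 16 — no move.
  25: 25 XOR 13 = 20 < 25 — winning move (to 20).
  4: 4 XOR 13 = 9 ≥ 4 — no move.
  12: 12 XOR 13 = 1 < 12 — winning move (to 1).
  5: 5 XOR 13 = 8 ≥ 5 — no move.
  9: 9 XOR 13 = 4 < 9 — winning move (to 4).
That gives 3 winning moves.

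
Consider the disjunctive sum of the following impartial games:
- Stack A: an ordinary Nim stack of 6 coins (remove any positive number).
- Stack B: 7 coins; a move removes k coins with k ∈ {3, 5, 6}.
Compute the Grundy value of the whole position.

Stack A is a plain Nim stack of size 6, so its Grundy value is 6.
For stack B, compute g(0), g(1), … with moves {3, 5, 6}:
g(0) = mex{} = 0
g(1) = mex{} = 0
g(2) = mex{} = 0
g(3) = mex{0} = 1
g(4) = mex{0} = 1
g(5) = mex{0} = 1
g(6) = mex{0,1} = 2
g(7) = mex{0,1} = 2
So g(7) = 2.
By the Sprague-Grundy theorem, the Grundy value of a sum of independent games is the XOR of the component values.
Combined value = 6 ⊕ 2 = 4.

4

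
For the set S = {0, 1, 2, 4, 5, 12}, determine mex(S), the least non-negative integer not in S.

The values 0, 1, 2 are all present; 3 is the first non-negative integer missing from the set.

3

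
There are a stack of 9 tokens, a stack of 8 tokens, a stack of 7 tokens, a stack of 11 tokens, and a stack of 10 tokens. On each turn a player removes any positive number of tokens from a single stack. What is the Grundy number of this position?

Compute the nim-sum pairwise:
9 ⊕ 8 = 1
1 ⊕ 7 = 6
6 ⊕ 11 = 13
13 ⊕ 10 = 7

7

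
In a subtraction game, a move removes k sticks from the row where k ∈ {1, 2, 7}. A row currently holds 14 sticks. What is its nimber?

2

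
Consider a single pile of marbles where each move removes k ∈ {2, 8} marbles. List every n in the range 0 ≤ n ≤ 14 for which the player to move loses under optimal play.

Compute g(0), g(1), … for moves {2, 8}:
k:     0  1  2  3  4  5  6  7  8  9 10 11 12 13 14
g(k):  0  0  1  1  0  0  1  1  2  2  0  0  1  1  0
The P-positions (g = 0) in 0..14 are 0, 1, 4, 5, 10, 11, 14.

0, 1, 4, 5, 10, 11, 14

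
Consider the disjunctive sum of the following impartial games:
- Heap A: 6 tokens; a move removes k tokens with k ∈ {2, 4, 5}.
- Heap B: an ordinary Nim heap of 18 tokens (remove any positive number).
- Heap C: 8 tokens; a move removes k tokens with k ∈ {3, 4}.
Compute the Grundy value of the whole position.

17

Grundy values for heap A (subtraction set {2, 4, 5}):
g(0) = mex{} = 0
g(1) = mex{} = 0
g(2) = mex{0} = 1
g(3) = mex{0} = 1
g(4) = mex{0,1} = 2
g(5) = mex{0,1} = 2
g(6) = mex{0,1,2} = 3
So g(6) = 3.
Heap B is a plain Nim heap of size 18, so its Grundy value is 18.
Build the Grundy sequence for heap C with g(k) = mex{g(k−s) : s ∈ {3, 4}, s ≤ k}:
k:     0  1  2  3  4  5  6  7  8
g(k):  0  0  0  1  1  1  2  0  0
So g(8) = 0.
By the Sprague-Grundy theorem, the Grundy value of a sum of independent games is the XOR of the component values.
Combined value = 3 ⊕ 18 ⊕ 0 = 17.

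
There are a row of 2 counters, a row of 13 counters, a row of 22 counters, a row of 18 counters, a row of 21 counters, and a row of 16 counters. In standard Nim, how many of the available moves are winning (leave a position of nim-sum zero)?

1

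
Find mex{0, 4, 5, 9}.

1

0 is in the set but 1 is not, so the mex is 1.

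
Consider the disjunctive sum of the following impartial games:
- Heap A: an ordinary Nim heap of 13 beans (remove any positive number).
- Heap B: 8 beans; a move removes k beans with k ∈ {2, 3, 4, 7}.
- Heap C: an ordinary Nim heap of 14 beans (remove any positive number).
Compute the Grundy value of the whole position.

2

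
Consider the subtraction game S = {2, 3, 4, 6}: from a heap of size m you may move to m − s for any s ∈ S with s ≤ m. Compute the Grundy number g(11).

1

Compute g(0), g(1), … for moves {2, 3, 4, 6}:
k:     0  1  2  3  4  5  6  7  8  9 10 11
g(k):  0  0  1  1  2  2  3  3  0  0  1  1
So g(11) = 1.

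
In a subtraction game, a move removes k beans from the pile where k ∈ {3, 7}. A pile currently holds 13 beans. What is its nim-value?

1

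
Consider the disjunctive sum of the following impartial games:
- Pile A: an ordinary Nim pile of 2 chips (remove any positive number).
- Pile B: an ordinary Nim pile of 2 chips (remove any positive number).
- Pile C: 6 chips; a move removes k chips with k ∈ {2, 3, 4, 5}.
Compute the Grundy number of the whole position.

Pile A is a plain Nim pile of size 2, so its Grundy value is 2.
Pile B is a plain Nim pile of size 2, so its Grundy value is 2.
For pile C, compute g(0), g(1), … with moves {2, 3, 4, 5}:
g(0) = mex{} = 0
g(1) = mex{} = 0
g(2) = mex{0} = 1
g(3) = mex{0} = 1
g(4) = mex{0,1} = 2
g(5) = mex{0,1} = 2
g(6) = mex{0,1,2} = 3
So g(6) = 3.
By the Sprague-Grundy theorem, the Grundy value of a sum of independent games is the XOR of the component values.
Combined value = 2 ⊕ 2 ⊕ 3 = 3.

3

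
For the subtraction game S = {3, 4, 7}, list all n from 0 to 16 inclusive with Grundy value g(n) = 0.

0, 1, 2, 10, 11, 12

Grundy values for subtraction set {3, 4, 7}:
k:     0  1  2  3  4  5  6  7  8  9 10 11 12 13 14 15 16
g(k):  0  0  0  1  1  1  2  2  2  3  0  0  0  1  1  1  2
The P-positions (g = 0) in 0..16 are 0, 1, 2, 10, 11, 12.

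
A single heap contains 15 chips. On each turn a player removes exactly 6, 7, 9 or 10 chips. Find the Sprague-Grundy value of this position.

2

Grundy values for subtraction set {6, 7, 9, 10}:
k:     0  1  2  3  4  5  6  7  8  9 10 11 12 13 14 15
g(k):  0  0  0  0  0  0  1  1  1  1  1  1  2  2  2  2
So g(15) = 2.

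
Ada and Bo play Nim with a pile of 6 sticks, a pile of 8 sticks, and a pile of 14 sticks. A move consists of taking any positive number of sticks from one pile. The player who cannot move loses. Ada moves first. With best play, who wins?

Bo wins

Nim-sum: 6 XOR 8 XOR 14 = 0.
The nim-sum is 0, so this is a P-position: the player to move is in a losing position under optimal play; Ada is about to move from it and so loses — Bo wins.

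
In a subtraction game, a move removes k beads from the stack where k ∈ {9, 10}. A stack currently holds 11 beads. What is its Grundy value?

1

Compute g(0), g(1), … for moves {9, 10}:
k:     0  1  2  3  4  5  6  7  8  9 10 11
g(k):  0  0  0  0  0  0  0  0  0  1  1  1
So g(11) = 1.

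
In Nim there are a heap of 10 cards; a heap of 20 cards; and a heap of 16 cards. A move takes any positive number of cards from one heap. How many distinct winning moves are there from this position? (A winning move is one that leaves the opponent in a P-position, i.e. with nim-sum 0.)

1

Compute the nim-sum pairwise:
10 ⊕ 20 = 30
30 ⊕ 16 = 14
The overall nim-sum is X = 14. A heap of size p has a winning move iff p XOR X < p (reduce it to p XOR X).
  10: 10 XOR 14 = 4 < 10 — winning move (to 4).
  20: 20 XOR 14 = 26 ≥ 20 — no move.
  16: 16 XOR 14 = 30 ≥ 16 — no move.
That gives 1 winning move.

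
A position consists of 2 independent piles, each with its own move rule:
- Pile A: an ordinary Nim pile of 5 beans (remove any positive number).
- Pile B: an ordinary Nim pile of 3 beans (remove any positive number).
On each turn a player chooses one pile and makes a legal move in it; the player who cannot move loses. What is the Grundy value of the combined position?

Pile A is a plain Nim pile of size 5, so its Grundy value is 5.
Pile B is a plain Nim pile of size 3, so its Grundy value is 3.
The value of a disjunctive sum is the nim-sum of the parts.
Combined value = 5 XOR 3 = 6.

6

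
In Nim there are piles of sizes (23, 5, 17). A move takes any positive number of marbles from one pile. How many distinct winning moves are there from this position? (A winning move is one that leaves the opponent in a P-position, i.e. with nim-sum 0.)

1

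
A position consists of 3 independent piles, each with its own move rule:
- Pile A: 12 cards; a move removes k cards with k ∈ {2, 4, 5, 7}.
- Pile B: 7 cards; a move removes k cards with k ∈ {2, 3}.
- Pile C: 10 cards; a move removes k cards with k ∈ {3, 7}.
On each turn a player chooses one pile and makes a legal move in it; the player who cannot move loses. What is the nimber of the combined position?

Grundy values for pile A (subtraction set {2, 4, 5, 7}):
k:     0  1  2  3  4  5  6  7  8  9 10 11 12
g(k):  0  0  1  1  2  2  3  3  4  0  0  1  1
So g(12) = 1.
Grundy values for pile B (subtraction set {2, 3}):
g(0) = mex{} = 0
g(1) = mex{} = 0
g(2) = mex{0} = 1
g(3) = mex{0} = 1
g(4) = mex{0,1} = 2
g(5) = mex{1} = 0
g(6) = mex{1,2} = 0
g(7) = mex{0,2} = 1
So g(7) = 1.
Build the Grundy sequence for pile C with g(k) = mex{g(k−s) : s ∈ {3, 7}, s ≤ k}:
k:     0  1  2  3  4  5  6  7  8  9 10
g(k):  0  0  0  1  1  1  0  2  2  1  0
So g(10) = 0.
The value of a disjunctive sum is the nim-sum of the parts.
Combined value = 1 XOR 1 XOR 0 = 0.

0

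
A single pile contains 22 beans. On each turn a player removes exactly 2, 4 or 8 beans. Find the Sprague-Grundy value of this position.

Grundy values for subtraction set {2, 4, 8}:
k:     0  1  2  3  4  5  6  7  8  9 10 11 12 13 14 15 16 17 18 19 20 21 22
g(k):  0  0  1  1  2  2  0  0  1  1  2  2  0  0  1  1  2  2  0  0  1  1  2
So g(22) = 2.

2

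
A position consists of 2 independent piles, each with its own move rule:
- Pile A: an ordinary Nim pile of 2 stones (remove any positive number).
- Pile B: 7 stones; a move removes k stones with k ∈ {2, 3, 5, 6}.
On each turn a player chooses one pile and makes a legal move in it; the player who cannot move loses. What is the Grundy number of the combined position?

1

Pile A is a plain Nim pile of size 2, so its Grundy value is 2.
For pile B, compute g(0), g(1), … with moves {2, 3, 5, 6}:
g(0) = mex{} = 0
g(1) = mex{} = 0
g(2) = mex{0} = 1
g(3) = mex{0} = 1
g(4) = mex{0,1} = 2
g(5) = mex{0,1} = 2
g(6) = mex{0,1,2} = 3
g(7) = mex{0,1,2} = 3
So g(7) = 3.
The value of a disjunctive sum is the nim-sum of the parts.
Combined value = 2 ⊕ 3 = 1.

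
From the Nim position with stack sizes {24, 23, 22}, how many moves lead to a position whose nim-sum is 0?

Nim-sum: 24 ^ 23 ^ 22 = 25.
The overall nim-sum is X = 25. A stack of size p has a winning move iff p XOR X < p (reduce it to p XOR X).
  24: 24 XOR 25 = 1 < 24 — winning move (to 1).
  23: 23 XOR 25 = 14 < 23 — winning move (to 14).
  22: 22 XOR 25 = 15 < 22 — winning move (to 15).
That gives 3 winning moves.

3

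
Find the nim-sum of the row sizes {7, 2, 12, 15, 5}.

3

Compute the nim-sum pairwise:
7 ⊕ 2 = 5
5 ⊕ 12 = 9
9 ⊕ 15 = 6
6 ⊕ 5 = 3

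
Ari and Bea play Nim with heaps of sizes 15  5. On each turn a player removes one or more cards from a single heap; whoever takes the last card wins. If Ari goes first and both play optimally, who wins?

Ari wins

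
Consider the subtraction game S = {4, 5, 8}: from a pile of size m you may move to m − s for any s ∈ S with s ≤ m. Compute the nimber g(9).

2

Compute g(0), g(1), … for moves {4, 5, 8}:
k:     0  1  2  3  4  5  6  7  8  9
g(k):  0  0  0  0  1  1  1  1  2  2
So g(9) = 2.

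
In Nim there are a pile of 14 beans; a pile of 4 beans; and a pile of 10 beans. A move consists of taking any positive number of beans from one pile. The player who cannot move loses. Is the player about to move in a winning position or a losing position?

Losing position

Nim-sum: 14 ⊕ 4 ⊕ 10 = 0.
The nim-sum is 0, so this is a P-position: the player to move is in a losing position under optimal play.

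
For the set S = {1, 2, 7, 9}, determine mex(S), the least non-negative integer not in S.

0

0 is not in the set, so the mex is 0.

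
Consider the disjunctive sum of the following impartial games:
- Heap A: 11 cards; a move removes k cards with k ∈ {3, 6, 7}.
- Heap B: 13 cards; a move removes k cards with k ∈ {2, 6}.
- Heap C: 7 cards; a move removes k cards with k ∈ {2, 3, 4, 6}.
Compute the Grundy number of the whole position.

For heap A, compute g(0), g(1), … with moves {3, 6, 7}:
k:     0  1  2  3  4  5  6  7  8  9 10 11
g(k):  0  0  0  1  1  1  2  2  2  3  0  0
So g(11) = 0.
For heap B, compute g(0), g(1), … with moves {2, 6}:
g(0) = mex{} = 0
g(1) = mex{} = 0
g(2) = mex{0} = 1
g(3) = mex{0} = 1
g(4) = mex{1} = 0
g(5) = mex{1} = 0
g(6) = mex{0} = 1
g(7) = mex{0} = 1
g(8) = mex{1} = 0
g(9) = mex{1} = 0
g(10) = mex{0} = 1
g(11) = mex{0} = 1
g(12) = mex{1} = 0
g(13) = mex{1} = 0
So g(13) = 0.
For heap C, compute g(0), g(1), … with moves {2, 3, 4, 6}:
g(0) = mex{} = 0
g(1) = mex{} = 0
g(2) = mex{0} = 1
g(3) = mex{0} = 1
g(4) = mex{0,1} = 2
g(5) = mex{0,1} = 2
g(6) = mex{0,1,2} = 3
g(7) = mex{0,1,2} = 3
So g(7) = 3.
The value of a disjunctive sum is the nim-sum of the parts.
Combined value = 0 XOR 0 XOR 3 = 3.

3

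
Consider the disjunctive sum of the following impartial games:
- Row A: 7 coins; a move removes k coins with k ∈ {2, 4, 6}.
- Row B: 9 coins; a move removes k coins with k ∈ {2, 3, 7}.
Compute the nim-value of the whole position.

1

Grundy values for row A (subtraction set {2, 4, 6}):
k:     0  1  2  3  4  5  6  7
g(k):  0  0  1  1  2  2  3  3
So g(7) = 3.
Grundy values for row B (subtraction set {2, 3, 7}):
g(0) = mex{} = 0
g(1) = mex{} = 0
g(2) = mex{0} = 1
g(3) = mex{0} = 1
g(4) = mex{0,1} = 2
g(5) = mex{1} = 0
g(6) = mex{1,2} = 0
g(7) = mex{0,2} = 1
g(8) = mex{0} = 1
g(9) = mex{0,1} = 2
So g(9) = 2.
By the Sprague-Grundy theorem, the Grundy value of a sum of independent games is the XOR of the component values.
Combined value = 3 XOR 2 = 1.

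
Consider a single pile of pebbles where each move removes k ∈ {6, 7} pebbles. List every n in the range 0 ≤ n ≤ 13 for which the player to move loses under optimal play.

0, 1, 2, 3, 4, 5, 13

Compute g(0), g(1), … for moves {6, 7}:
k:     0  1  2  3  4  5  6  7  8  9 10 11 12 13
g(k):  0  0  0  0  0  0  1  1  1  1  1  1  2  0
The P-positions (g = 0) in 0..13 are 0, 1, 2, 3, 4, 5, 13.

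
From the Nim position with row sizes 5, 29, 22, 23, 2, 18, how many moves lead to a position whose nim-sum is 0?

1

Bitwise XOR of the heap sizes:
  00101  (5)
  11101  (29)
  10110  (22)
  10111  (23)
  00010  (2)
  10010  (18)
  -----
  01001  (9)
The overall nim-sum is X = 9. A row of size p has a winning move iff p XOR X < p (reduce it to p XOR X).
  5: 5 XOR 9 = 12 ≥ 5 — no move.
  29: 29 XOR 9 = 20 < 29 — winning move (to 20).
  22: 22 XOR 9 = 31 ≥ 22 — no move.
  23: 23 XOR 9 = 30 ≥ 23 — no move.
  2: 2 XOR 9 = 11 ≥ 2 — no move.
  18: 18 XOR 9 = 27 ≥ 18 — no move.
That gives 1 winning move.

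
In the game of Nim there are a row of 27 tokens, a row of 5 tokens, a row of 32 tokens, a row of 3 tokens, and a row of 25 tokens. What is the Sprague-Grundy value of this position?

36

In binary:
  011011  (27)
  000101  (5)
  100000  (32)
  000011  (3)
  011001  (25)
  ------
  100100  (36)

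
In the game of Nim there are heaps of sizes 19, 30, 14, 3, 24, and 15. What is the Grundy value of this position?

23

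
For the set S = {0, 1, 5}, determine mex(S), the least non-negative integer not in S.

2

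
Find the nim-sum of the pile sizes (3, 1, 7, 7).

Nim-sum: 3 XOR 1 XOR 7 XOR 7 = 2.

2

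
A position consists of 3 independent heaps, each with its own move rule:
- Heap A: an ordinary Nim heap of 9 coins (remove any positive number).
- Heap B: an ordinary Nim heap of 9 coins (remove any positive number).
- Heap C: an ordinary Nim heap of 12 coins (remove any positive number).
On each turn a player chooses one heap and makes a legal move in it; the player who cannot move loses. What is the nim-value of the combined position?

12

Heap A is a plain Nim heap of size 9, so its Grundy value is 9.
Heap B is a plain Nim heap of size 9, so its Grundy value is 9.
Heap C is a plain Nim heap of size 12, so its Grundy value is 12.
By the Sprague-Grundy theorem, the Grundy value of a sum of independent games is the XOR of the component values.
Combined value = 9 ⊕ 9 ⊕ 12 = 12.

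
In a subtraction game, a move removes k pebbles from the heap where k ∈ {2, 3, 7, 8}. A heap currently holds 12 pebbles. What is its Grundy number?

Build the Grundy sequence with g(k) = mex{g(k−s) : s ∈ {2, 3, 7, 8}, s ≤ k}:
k:     0  1  2  3  4  5  6  7  8  9 10 11 12
g(k):  0  0  1  1  2  0  0  1  1  2  0  0  1
So g(12) = 1.

1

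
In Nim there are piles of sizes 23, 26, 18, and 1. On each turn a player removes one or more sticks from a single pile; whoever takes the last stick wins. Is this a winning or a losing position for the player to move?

Winning position

In binary:
  10111  (23)
  11010  (26)
  10010  (18)
  00001  (1)
  -----
  11110  (30)
The nim-sum is 30 ≠ 0, so this is an N-position: the player to move can win.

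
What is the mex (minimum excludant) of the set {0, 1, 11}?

2

The values 0, 1 are all present; 2 is the first non-negative integer missing from the set.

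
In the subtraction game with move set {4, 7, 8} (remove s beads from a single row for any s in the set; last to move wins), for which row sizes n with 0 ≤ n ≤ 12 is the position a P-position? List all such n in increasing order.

0, 1, 2, 3, 12

Compute g(0), g(1), … for moves {4, 7, 8}:
g(0) = mex{} = 0
g(1) = mex{} = 0
g(2) = mex{} = 0
g(3) = mex{} = 0
g(4) = mex{0} = 1
g(5) = mex{0} = 1
g(6) = mex{0} = 1
g(7) = mex{0} = 1
g(8) = mex{0,1} = 2
g(9) = mex{0,1} = 2
g(10) = mex{0,1} = 2
g(11) = mex{0,1} = 2
g(12) = mex{1,2} = 0
The P-positions (g = 0) in 0..12 are 0, 1, 2, 3, 12.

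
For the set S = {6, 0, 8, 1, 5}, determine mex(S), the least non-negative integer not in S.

The values 0, 1 are all present; 2 is the first non-negative integer missing from the set.

2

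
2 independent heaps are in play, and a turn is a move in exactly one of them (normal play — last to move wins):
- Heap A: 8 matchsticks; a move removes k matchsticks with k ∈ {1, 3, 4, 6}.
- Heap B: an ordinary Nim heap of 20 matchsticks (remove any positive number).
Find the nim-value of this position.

21

For heap A, compute g(0), g(1), … with moves {1, 3, 4, 6}:
g(0) = mex{} = 0
g(1) = mex{0} = 1
g(2) = mex{1} = 0
g(3) = mex{0} = 1
g(4) = mex{0,1} = 2
g(5) = mex{0,1,2} = 3
g(6) = mex{0,1,3} = 2
g(7) = mex{1,2} = 0
g(8) = mex{0,2,3} = 1
So g(8) = 1.
Heap B is a plain Nim heap of size 20, so its Grundy value is 20.
The value of a disjunctive sum is the nim-sum of the parts.
Combined value = 1 XOR 20 = 21.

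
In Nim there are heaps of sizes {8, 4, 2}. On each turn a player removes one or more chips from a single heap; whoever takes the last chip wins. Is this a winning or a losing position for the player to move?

Winning position

Write each in binary and XOR column by column:
  1000  (8)
  0100  (4)
  0010  (2)
  ----
  1110  (14)
The nim-sum is 14 ≠ 0, so this is an N-position: the player to move can win.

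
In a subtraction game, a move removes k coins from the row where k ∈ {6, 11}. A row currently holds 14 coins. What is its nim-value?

Compute g(0), g(1), … for moves {6, 11}:
g(0) = mex{} = 0
g(1) = mex{} = 0
g(2) = mex{} = 0
g(3) = mex{} = 0
g(4) = mex{} = 0
g(5) = mex{} = 0
g(6) = mex{0} = 1
g(7) = mex{0} = 1
g(8) = mex{0} = 1
g(9) = mex{0} = 1
g(10) = mex{0} = 1
g(11) = mex{0} = 1
g(12) = mex{0,1} = 2
g(13) = mex{0,1} = 2
g(14) = mex{0,1} = 2
So g(14) = 2.

2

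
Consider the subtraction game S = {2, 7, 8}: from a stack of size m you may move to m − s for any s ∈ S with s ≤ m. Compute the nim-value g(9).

Compute g(0), g(1), … for moves {2, 7, 8}:
g(0) = mex{} = 0
g(1) = mex{} = 0
g(2) = mex{0} = 1
g(3) = mex{0} = 1
g(4) = mex{1} = 0
g(5) = mex{1} = 0
g(6) = mex{0} = 1
g(7) = mex{0} = 1
g(8) = mex{0,1} = 2
g(9) = mex{0,1} = 2
So g(9) = 2.

2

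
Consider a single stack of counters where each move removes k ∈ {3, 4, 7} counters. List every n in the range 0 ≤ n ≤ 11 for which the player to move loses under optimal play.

0, 1, 2, 10, 11

Grundy values for subtraction set {3, 4, 7}:
g(0) = mex{} = 0
g(1) = mex{} = 0
g(2) = mex{} = 0
g(3) = mex{0} = 1
g(4) = mex{0} = 1
g(5) = mex{0} = 1
g(6) = mex{0,1} = 2
g(7) = mex{0,1} = 2
g(8) = mex{0,1} = 2
g(9) = mex{0,1,2} = 3
g(10) = mex{1,2} = 0
g(11) = mex{1,2} = 0
The P-positions (g = 0) in 0..11 are 0, 1, 2, 10, 11.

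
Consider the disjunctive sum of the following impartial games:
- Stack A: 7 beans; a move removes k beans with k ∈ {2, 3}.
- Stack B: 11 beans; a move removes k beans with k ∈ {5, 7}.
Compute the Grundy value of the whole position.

3

Grundy values for stack A (subtraction set {2, 3}):
k:     0  1  2  3  4  5  6  7
g(k):  0  0  1  1  2  0  0  1
So g(7) = 1.
For stack B, compute g(0), g(1), … with moves {5, 7}:
g(0) = mex{} = 0
g(1) = mex{} = 0
g(2) = mex{} = 0
g(3) = mex{} = 0
g(4) = mex{} = 0
g(5) = mex{0} = 1
g(6) = mex{0} = 1
g(7) = mex{0} = 1
g(8) = mex{0} = 1
g(9) = mex{0} = 1
g(10) = mex{0,1} = 2
g(11) = mex{0,1} = 2
So g(11) = 2.
The value of a disjunctive sum is the nim-sum of the parts.
Combined value = 1 XOR 2 = 3.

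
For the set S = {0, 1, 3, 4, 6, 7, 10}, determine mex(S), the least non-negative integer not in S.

2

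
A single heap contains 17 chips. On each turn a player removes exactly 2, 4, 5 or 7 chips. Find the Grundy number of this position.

Grundy values for subtraction set {2, 4, 5, 7}:
k:     0  1  2  3  4  5  6  7  8  9 10 11 12 13 14 15 16 17
g(k):  0  0  1  1  2  2  3  3  4  0  0  1  1  2  2  3  3  4
So g(17) = 4.

4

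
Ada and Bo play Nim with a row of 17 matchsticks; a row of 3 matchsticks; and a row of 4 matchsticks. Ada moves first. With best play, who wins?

Ada wins

Nim-sum: 17 ⊕ 3 ⊕ 4 = 22.
The nim-sum is 22 ≠ 0, so this is an N-position: the player to move can win; Ada has a winning move.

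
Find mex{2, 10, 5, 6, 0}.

0 is in the set but 1 is not, so the mex is 1.

1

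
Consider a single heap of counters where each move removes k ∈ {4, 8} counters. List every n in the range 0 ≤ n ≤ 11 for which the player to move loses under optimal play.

Build the Grundy sequence with g(k) = mex{g(k−s) : s ∈ {4, 8}, s ≤ k}:
g(0) = mex{} = 0
g(1) = mex{} = 0
g(2) = mex{} = 0
g(3) = mex{} = 0
g(4) = mex{0} = 1
g(5) = mex{0} = 1
g(6) = mex{0} = 1
g(7) = mex{0} = 1
g(8) = mex{0,1} = 2
g(9) = mex{0,1} = 2
g(10) = mex{0,1} = 2
g(11) = mex{0,1} = 2
The P-positions (g = 0) in 0..11 are 0, 1, 2, 3.

0, 1, 2, 3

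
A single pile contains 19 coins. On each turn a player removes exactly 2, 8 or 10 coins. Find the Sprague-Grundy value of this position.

Grundy values for subtraction set {2, 8, 10}:
k:     0  1  2  3  4  5  6  7  8  9 10 11 12 13 14 15 16 17 18 19
g(k):  0  0  1  1  0  0  1  1  2  2  3  3  2  2  3  3  0  0  1  1
So g(19) = 1.

1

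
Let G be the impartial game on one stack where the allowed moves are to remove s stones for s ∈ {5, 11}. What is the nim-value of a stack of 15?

1

Build the Grundy sequence with g(k) = mex{g(k−s) : s ∈ {5, 11}, s ≤ k}:
k:     0  1  2  3  4  5  6  7  8  9 10 11 12 13 14 15
g(k):  0  0  0  0  0  1  1  1  1  1  0  2  2  2  2  1
So g(15) = 1.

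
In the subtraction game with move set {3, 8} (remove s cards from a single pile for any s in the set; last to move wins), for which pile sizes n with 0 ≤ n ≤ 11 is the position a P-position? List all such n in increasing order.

0, 1, 2, 6, 7, 11

Compute g(0), g(1), … for moves {3, 8}:
g(0) = mex{} = 0
g(1) = mex{} = 0
g(2) = mex{} = 0
g(3) = mex{0} = 1
g(4) = mex{0} = 1
g(5) = mex{0} = 1
g(6) = mex{1} = 0
g(7) = mex{1} = 0
g(8) = mex{0,1} = 2
g(9) = mex{0} = 1
g(10) = mex{0} = 1
g(11) = mex{1,2} = 0
The P-positions (g = 0) in 0..11 are 0, 1, 2, 6, 7, 11.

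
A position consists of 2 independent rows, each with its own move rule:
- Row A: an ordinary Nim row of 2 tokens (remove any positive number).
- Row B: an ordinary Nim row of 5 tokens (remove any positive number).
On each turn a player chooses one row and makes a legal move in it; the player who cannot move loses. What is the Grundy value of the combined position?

Row A is a plain Nim row of size 2, so its Grundy value is 2.
Row B is a plain Nim row of size 5, so its Grundy value is 5.
By the Sprague-Grundy theorem, the Grundy value of a sum of independent games is the XOR of the component values.
Combined value = 2 ⊕ 5 = 7.

7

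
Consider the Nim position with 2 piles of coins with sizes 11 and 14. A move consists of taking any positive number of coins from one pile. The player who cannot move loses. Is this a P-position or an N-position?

N-position

Nim-sum: 11 ⊕ 14 = 5.
The nim-sum is 5 ≠ 0, so this is an N-position: the player to move can win.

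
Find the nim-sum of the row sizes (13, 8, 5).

0

Nim-sum: 13 ^ 8 ^ 5 = 0.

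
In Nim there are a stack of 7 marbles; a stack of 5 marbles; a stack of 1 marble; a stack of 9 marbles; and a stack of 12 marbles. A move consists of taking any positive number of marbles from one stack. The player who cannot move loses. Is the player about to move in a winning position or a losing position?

Bitwise XOR of the heap sizes:
  0111  (7)
  0101  (5)
  0001  (1)
  1001  (9)
  1100  (12)
  ----
  0110  (6)
The nim-sum is 6 ≠ 0, so this is an N-position: the player to move can win.

Winning position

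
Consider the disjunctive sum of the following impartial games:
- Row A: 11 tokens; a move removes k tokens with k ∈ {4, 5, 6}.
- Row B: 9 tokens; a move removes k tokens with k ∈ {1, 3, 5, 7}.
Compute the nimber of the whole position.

For row A, compute g(0), g(1), … with moves {4, 5, 6}:
k:     0  1  2  3  4  5  6  7  8  9 10 11
g(k):  0  0  0  0  1  1  1  1  2  2  0  0
So g(11) = 0.
Grundy values for row B (subtraction set {1, 3, 5, 7}):
g(0) = mex{} = 0
g(1) = mex{0} = 1
g(2) = mex{1} = 0
g(3) = mex{0} = 1
g(4) = mex{1} = 0
g(5) = mex{0} = 1
g(6) = mex{1} = 0
g(7) = mex{0} = 1
g(8) = mex{1} = 0
g(9) = mex{0} = 1
So g(9) = 1.
By the Sprague-Grundy theorem, the Grundy value of a sum of independent games is the XOR of the component values.
Combined value = 0 ⊕ 1 = 1.

1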